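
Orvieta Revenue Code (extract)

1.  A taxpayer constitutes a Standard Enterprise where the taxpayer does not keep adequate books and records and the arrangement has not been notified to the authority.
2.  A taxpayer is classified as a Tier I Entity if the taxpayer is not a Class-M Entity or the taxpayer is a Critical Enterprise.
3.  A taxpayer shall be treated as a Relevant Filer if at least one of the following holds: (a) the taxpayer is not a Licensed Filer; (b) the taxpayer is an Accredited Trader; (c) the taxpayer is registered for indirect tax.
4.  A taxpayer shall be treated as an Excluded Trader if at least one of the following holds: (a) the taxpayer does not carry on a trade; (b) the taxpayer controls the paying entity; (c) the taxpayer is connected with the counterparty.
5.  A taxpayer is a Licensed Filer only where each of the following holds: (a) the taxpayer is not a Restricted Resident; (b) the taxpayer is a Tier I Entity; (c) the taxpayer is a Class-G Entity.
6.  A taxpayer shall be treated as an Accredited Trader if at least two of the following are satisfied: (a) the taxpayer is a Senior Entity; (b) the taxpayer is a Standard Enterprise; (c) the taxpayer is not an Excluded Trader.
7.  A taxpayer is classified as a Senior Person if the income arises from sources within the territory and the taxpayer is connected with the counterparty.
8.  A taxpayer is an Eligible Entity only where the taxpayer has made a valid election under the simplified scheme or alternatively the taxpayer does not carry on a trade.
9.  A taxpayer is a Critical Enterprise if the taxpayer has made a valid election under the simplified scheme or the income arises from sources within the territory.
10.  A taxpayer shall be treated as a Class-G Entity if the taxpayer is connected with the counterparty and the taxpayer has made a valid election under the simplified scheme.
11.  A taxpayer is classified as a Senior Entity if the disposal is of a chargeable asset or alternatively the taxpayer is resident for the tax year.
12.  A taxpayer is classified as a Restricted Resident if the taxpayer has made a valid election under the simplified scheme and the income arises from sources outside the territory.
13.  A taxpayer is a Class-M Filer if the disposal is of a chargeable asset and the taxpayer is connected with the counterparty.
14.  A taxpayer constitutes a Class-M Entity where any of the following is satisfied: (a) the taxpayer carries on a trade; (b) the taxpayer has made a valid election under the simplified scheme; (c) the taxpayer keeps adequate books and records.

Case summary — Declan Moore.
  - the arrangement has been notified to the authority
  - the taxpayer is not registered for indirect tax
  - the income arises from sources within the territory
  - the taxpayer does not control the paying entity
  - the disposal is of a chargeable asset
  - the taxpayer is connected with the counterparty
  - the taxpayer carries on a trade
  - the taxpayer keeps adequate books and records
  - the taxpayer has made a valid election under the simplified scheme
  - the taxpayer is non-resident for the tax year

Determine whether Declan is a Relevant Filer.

paragraph 12 — Restricted Resident: [the taxpayer has made a valid election under the simplified scheme? yes] AND [the income arises from sources outside the territory? no] → not satisfied.
paragraph 14 — Class-M Entity: [the taxpayer carries on a trade? yes] OR [the taxpayer has made a valid election under the simplified scheme? yes] OR [the taxpayer keeps adequate books and records? yes] → satisfied.
paragraph 9 — Critical Enterprise: [the taxpayer has made a valid election under the simplified scheme? yes] OR [the income arises from sources within the territory? yes] → satisfied.
paragraph 2 — Tier I Entity: [not a Class-M Entity (paragraph 14)? no] OR [Critical Enterprise (paragraph 9)? yes] → satisfied.
paragraph 10 — Class-G Entity: [the taxpayer is connected with the counterparty? yes] AND [the taxpayer has made a valid election under the simplified scheme? yes] → satisfied.
paragraph 5 — Licensed Filer: [not a Restricted Resident (paragraph 12)? yes] AND [Tier I Entity (paragraph 2)? yes] AND [Class-G Entity (paragraph 10)? yes] → satisfied.
paragraph 11 — Senior Entity: [the disposal is of a chargeable asset? yes] OR [the taxpayer is resident for the tax year? no] → satisfied.
paragraph 1 — Standard Enterprise: [the taxpayer does not keep adequate books and records? no] AND [the arrangement has not been notified to the authority? no] → not satisfied.
paragraph 4 — Excluded Trader: [the taxpayer does not carry on a trade? no] OR [the taxpayer controls the paying entity? no] OR [the taxpayer is connected with the counterparty? yes] → satisfied.
paragraph 6 — Accredited Trader: Senior Entity (paragraph 11)? yes; Standard Enterprise (paragraph 1)? no; not an Excluded Trader (paragraph 4)? no — 1 of 3 hold (need ≥2) → not satisfied.
paragraph 3 — Relevant Filer: [not a Licensed Filer (paragraph 5)? no] OR [Accredited Trader (paragraph 6)? no] OR [the taxpayer is registered for indirect tax? no] → not satisfied.

No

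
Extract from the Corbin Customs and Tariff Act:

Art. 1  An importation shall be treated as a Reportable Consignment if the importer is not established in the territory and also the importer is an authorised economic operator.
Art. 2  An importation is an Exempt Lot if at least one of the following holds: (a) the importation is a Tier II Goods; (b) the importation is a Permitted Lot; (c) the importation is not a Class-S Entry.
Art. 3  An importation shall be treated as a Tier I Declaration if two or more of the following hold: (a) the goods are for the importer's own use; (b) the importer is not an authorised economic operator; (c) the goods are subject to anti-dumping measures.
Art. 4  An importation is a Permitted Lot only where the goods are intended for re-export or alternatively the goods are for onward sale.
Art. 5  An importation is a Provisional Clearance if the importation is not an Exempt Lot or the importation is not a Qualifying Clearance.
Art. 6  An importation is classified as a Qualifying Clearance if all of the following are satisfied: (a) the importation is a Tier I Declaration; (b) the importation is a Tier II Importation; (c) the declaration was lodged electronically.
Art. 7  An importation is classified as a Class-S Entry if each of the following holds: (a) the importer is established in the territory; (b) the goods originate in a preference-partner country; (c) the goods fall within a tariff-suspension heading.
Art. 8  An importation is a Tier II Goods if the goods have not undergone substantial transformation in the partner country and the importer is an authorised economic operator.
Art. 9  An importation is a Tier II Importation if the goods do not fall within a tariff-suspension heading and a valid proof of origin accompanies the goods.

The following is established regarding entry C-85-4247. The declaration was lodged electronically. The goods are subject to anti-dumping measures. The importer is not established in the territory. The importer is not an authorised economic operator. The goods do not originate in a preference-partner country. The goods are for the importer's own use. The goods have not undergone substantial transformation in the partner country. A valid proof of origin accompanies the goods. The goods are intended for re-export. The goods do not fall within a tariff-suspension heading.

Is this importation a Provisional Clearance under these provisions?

No

article 8 — Tier II Goods: [the goods have not undergone substantial transformation in the partner country? yes] AND [the importer is an authorised economic operator? no] → not satisfied.
article 4 — Permitted Lot: [the goods are intended for re-export? yes] OR [the goods are for onward sale? no] → satisfied.
article 7 — Class-S Entry: [the importer is established in the territory? no] AND [the goods originate in a preference-partner country? no] AND [the goods fall within a tariff-suspension heading? no] → not satisfied.
article 2 — Exempt Lot: [Tier II Goods (article 8)? no] OR [Permitted Lot (article 4)? yes] OR [not a Class-S Entry (article 7)? yes] → satisfied.
article 3 — Tier I Declaration: the goods are for the importer's own use? yes; the importer is not an authorised economic operator? yes; the goods are subject to anti-dumping measures? yes — 3 of 3 hold (need ≥2) → satisfied.
article 9 — Tier II Importation: [the goods do not fall within a tariff-suspension heading? yes] AND [a valid proof of origin accompanies the goods? yes] → satisfied.
article 6 — Qualifying Clearance: [Tier I Declaration (article 3)? yes] AND [Tier II Importation (article 9)? yes] AND [the declaration was lodged electronically? yes] → satisfied.
article 5 — Provisional Clearance: [not an Exempt Lot (article 2)? no] OR [not a Qualifying Clearance (article 6)? no] → not satisfied.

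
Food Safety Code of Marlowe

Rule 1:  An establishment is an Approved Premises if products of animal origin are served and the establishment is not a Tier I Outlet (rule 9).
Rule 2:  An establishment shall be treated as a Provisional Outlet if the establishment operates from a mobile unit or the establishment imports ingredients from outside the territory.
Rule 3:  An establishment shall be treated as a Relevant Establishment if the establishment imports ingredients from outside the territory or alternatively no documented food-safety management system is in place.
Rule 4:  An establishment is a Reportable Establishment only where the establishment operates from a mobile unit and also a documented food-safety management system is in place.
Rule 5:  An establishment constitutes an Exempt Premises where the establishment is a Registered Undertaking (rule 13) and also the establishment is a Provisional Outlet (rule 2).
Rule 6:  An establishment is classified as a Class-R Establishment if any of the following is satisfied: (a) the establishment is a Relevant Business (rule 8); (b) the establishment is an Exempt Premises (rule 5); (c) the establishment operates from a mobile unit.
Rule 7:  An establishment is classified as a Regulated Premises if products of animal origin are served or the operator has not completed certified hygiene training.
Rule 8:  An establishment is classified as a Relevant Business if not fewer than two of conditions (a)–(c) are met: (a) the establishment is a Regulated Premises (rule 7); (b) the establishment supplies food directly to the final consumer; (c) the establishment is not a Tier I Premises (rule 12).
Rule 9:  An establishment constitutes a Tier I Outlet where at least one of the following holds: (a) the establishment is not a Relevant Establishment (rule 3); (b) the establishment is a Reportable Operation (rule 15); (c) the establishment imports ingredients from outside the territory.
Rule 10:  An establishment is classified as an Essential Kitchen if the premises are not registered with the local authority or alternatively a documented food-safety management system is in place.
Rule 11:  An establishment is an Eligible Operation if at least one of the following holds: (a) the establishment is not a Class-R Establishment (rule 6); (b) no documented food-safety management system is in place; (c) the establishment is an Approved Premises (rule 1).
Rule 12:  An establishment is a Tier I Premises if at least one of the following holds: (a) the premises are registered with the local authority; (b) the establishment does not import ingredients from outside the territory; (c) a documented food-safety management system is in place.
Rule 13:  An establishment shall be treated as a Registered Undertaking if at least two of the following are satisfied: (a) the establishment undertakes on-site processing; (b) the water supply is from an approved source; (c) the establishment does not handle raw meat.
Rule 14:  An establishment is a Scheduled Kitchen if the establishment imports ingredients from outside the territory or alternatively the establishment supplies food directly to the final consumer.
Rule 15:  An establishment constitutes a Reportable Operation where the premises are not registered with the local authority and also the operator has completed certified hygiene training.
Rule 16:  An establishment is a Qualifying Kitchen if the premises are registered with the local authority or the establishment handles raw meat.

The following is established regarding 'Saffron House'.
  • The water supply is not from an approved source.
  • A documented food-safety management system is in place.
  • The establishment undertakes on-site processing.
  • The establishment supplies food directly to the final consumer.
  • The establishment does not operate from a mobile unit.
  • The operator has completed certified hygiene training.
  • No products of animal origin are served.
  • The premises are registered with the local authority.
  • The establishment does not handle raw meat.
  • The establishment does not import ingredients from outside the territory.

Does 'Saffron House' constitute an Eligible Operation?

rule 7 — Regulated Premises: [products of animal origin are served? no] OR [the operator has not completed certified hygiene training? no] → not satisfied.
rule 12 — Tier I Premises: [the premises are registered with the local authority? yes] OR [the establishment does not import ingredients from outside the territory? yes] OR [a documented food-safety management system is in place? yes] → satisfied.
rule 8 — Relevant Business: Regulated Premises (rule 7)? no; the establishment supplies food directly to the final consumer? yes; not a Tier I Premises (rule 12)? no — 1 of 3 hold (need ≥2) → not satisfied.
rule 13 — Registered Undertaking: the establishment undertakes on-site processing? yes; the water supply is from an approved source? no; the establishment does not handle raw meat? yes — 2 of 3 hold (need ≥2) → satisfied.
rule 2 — Provisional Outlet: [the establishment operates from a mobile unit? no] OR [the establishment imports ingredients from outside the territory? no] → not satisfied.
rule 5 — Exempt Premises: [Registered Undertaking (rule 13)? yes] AND [Provisional Outlet (rule 2)? no] → not satisfied.
rule 6 — Class-R Establishment: [Relevant Business (rule 8)? no] OR [Exempt Premises (rule 5)? no] OR [the establishment operates from a mobile unit? no] → not satisfied.
rule 3 — Relevant Establishment: [the establishment imports ingredients from outside the territory? no] OR [no documented food-safety management system is in place? no] → not satisfied.
rule 15 — Reportable Operation: [the premises are not registered with the local authority? no] AND [the operator has completed certified hygiene training? yes] → not satisfied.
rule 9 — Tier I Outlet: [not a Relevant Establishment (rule 3)? yes] OR [Reportable Operation (rule 15)? no] OR [the establishment imports ingredients from outside the territory? no] → satisfied.
rule 1 — Approved Premises: [products of animal origin are served? no] AND [not a Tier I Outlet (rule 9)? no] → not satisfied.
rule 11 — Eligible Operation: [not a Class-R Establishment (rule 6)? yes] OR [no documented food-safety management system is in place? no] OR [Approved Premises (rule 1)? no] → satisfied.

Yes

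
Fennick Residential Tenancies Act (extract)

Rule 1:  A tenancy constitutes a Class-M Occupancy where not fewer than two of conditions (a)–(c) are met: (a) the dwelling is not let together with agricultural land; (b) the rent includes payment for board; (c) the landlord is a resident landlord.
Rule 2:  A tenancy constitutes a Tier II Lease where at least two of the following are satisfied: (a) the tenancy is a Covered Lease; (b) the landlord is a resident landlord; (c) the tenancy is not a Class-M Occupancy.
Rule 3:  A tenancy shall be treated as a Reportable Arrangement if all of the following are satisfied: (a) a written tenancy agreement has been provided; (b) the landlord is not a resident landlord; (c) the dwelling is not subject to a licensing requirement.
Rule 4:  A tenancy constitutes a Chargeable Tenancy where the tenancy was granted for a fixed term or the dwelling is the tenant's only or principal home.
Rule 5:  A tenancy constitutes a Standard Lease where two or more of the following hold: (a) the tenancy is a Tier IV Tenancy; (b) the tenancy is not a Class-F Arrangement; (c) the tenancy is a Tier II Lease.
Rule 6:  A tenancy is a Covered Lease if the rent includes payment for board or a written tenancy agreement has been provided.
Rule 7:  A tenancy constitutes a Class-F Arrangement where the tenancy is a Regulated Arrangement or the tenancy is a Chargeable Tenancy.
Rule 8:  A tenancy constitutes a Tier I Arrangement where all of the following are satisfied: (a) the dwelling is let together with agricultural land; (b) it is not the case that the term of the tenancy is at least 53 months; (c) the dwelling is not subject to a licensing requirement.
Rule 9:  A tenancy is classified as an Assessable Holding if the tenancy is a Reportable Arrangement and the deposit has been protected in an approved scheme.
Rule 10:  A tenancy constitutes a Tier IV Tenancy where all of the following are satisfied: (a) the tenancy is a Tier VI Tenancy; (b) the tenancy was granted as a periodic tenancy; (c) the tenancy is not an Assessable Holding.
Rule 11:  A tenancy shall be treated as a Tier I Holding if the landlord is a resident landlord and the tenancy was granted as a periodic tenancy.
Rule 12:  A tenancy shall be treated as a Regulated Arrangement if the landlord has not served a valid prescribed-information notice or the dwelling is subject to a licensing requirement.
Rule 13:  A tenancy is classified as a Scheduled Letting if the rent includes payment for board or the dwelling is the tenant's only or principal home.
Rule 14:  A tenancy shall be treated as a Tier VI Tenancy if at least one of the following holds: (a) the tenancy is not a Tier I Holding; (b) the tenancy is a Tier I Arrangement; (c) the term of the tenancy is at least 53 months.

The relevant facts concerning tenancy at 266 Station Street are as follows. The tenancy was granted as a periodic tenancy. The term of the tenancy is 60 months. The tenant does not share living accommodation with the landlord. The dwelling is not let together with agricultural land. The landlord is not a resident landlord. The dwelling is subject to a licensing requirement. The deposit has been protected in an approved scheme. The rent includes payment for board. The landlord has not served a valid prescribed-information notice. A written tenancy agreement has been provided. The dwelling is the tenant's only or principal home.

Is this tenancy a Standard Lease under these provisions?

rule 11 — Tier I Holding: [the landlord is a resident landlord? no] AND [the tenancy was granted as a periodic tenancy? yes] → not satisfied.
rule 8 — Tier I Arrangement: [the dwelling is let together with agricultural land? no] AND [term of the tenancy: 60 months ≥ 53 months? yes, so negated condition no] AND [the dwelling is not subject to a licensing requirement? no] → not satisfied.
rule 14 — Tier VI Tenancy: [not a Tier I Holding (rule 11)? yes] OR [Tier I Arrangement (rule 8)? no] OR [term of the tenancy: 60 months ≥ 53 months? yes] → satisfied.
rule 3 — Reportable Arrangement: [a written tenancy agreement has been provided? yes] AND [the landlord is not a resident landlord? yes] AND [the dwelling is not subject to a licensing requirement? no] → not satisfied.
rule 9 — Assessable Holding: [Reportable Arrangement (rule 3)? no] AND [the deposit has been protected in an approved scheme? yes] → not satisfied.
rule 10 — Tier IV Tenancy: [Tier VI Tenancy (rule 14)? yes] AND [the tenancy was granted as a periodic tenancy? yes] AND [not an Assessable Holding (rule 9)? yes] → satisfied.
rule 12 — Regulated Arrangement: [the landlord has not served a valid prescribed-information notice? yes] OR [the dwelling is subject to a licensing requirement? yes] → satisfied.
rule 4 — Chargeable Tenancy: [the tenancy was granted for a fixed term? no] OR [the dwelling is the tenant's only or principal home? yes] → satisfied.
rule 7 — Class-F Arrangement: [Regulated Arrangement (rule 12)? yes] OR [Chargeable Tenancy (rule 4)? yes] → satisfied.
rule 6 — Covered Lease: [the rent includes payment for board? yes] OR [a written tenancy agreement has been provided? yes] → satisfied.
rule 1 — Class-M Occupancy: the dwelling is not let together with agricultural land? yes; the rent includes payment for board? yes; the landlord is a resident landlord? no — 2 of 3 hold (need ≥2) → satisfied.
rule 2 — Tier II Lease: Covered Lease (rule 6)? yes; the landlord is a resident landlord? no; not a Class-M Occupancy (rule 1)? no — 1 of 3 hold (need ≥2) → not satisfied.
rule 5 — Standard Lease: Tier IV Tenancy (rule 10)? yes; not a Class-F Arrangement (rule 7)? no; Tier II Lease (rule 2)? no — 1 of 3 hold (need ≥2) → not satisfied.

No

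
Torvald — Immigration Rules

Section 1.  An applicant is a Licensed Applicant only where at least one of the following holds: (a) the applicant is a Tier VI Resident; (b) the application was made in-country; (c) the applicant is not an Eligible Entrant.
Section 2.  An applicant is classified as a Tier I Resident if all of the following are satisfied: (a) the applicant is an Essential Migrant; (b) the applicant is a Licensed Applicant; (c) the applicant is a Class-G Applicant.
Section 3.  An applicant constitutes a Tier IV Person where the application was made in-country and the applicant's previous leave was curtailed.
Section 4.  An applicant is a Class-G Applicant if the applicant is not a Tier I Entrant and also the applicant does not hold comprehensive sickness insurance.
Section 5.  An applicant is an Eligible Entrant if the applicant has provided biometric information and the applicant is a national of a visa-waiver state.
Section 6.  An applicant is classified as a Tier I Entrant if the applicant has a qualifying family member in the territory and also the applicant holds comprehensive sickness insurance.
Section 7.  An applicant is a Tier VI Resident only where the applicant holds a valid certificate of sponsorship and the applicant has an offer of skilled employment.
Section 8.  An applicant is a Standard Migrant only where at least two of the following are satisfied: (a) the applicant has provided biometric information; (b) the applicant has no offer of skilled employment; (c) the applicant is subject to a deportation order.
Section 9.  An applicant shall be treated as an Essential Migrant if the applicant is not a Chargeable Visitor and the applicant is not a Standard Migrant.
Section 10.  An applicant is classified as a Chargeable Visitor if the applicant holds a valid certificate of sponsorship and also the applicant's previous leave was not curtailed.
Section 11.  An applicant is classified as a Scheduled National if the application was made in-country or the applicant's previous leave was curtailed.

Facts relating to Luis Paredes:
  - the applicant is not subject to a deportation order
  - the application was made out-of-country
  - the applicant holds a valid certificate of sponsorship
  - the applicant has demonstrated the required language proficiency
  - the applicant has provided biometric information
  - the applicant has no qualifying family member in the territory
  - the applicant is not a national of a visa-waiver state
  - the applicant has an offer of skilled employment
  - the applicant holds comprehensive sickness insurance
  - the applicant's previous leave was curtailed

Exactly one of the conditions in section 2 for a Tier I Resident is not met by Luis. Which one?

Class-G Applicant

section 10 — Chargeable Visitor: [the applicant holds a valid certificate of sponsorship? yes] AND [the applicant's previous leave was not curtailed? no] → not satisfied.
section 8 — Standard Migrant: the applicant has provided biometric information? yes; the applicant has no offer of skilled employment? no; the applicant is subject to a deportation order? no — 1 of 3 hold (need ≥2) → not satisfied.
section 9 — Essential Migrant: [not a Chargeable Visitor (section 10)? yes] AND [not a Standard Migrant (section 8)? yes] → satisfied.
section 7 — Tier VI Resident: [the applicant holds a valid certificate of sponsorship? yes] AND [the applicant has an offer of skilled employment? yes] → satisfied.
section 5 — Eligible Entrant: [the applicant has provided biometric information? yes] AND [the applicant is a national of a visa-waiver state? no] → not satisfied.
section 1 — Licensed Applicant: [Tier VI Resident (section 7)? yes] OR [the application was made in-country? no] OR [not an Eligible Entrant (section 5)? yes] → satisfied.
section 6 — Tier I Entrant: [the applicant has a qualifying family member in the territory? no] AND [the applicant holds comprehensive sickness insurance? yes] → not satisfied.
section 4 — Class-G Applicant: [not a Tier I Entrant (section 6)? yes] AND [the applicant does not hold comprehensive sickness insurance? no] → not satisfied.
section 2 — Tier I Resident: [Essential Migrant (section 9)? yes] AND [Licensed Applicant (section 1)? yes] AND [Class-G Applicant (section 4)? no] → not satisfied.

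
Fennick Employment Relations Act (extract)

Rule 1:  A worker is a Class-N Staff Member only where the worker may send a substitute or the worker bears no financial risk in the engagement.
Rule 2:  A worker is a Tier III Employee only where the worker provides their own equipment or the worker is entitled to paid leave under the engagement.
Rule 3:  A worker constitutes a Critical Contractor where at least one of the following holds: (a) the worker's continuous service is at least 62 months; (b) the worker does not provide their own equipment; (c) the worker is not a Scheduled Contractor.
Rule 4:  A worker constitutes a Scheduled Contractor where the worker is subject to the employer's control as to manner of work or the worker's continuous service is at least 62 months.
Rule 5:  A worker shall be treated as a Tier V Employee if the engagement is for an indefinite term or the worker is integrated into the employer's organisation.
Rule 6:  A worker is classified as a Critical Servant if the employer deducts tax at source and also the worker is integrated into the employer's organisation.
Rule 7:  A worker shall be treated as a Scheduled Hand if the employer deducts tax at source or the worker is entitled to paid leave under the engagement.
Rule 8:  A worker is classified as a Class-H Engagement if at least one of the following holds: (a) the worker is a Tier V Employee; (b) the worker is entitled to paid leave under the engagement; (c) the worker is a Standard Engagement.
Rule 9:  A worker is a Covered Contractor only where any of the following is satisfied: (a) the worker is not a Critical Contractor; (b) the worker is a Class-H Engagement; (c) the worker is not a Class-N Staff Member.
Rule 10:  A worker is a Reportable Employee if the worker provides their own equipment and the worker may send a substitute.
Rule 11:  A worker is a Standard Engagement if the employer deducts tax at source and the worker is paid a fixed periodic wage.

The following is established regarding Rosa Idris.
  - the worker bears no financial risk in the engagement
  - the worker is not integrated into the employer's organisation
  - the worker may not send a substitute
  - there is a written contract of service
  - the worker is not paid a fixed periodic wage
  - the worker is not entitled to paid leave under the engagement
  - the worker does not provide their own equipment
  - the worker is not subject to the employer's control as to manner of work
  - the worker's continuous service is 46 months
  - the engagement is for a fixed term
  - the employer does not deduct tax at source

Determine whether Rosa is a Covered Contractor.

rule 4 — Scheduled Contractor: [the worker is subject to the employer's control as to manner of work? no] OR [worker's continuous service: 46 months ≥ 62 months? no] → not satisfied.
rule 3 — Critical Contractor: [worker's continuous service: 46 months ≥ 62 months? no] OR [the worker does not provide their own equipment? yes] OR [not a Scheduled Contractor (rule 4)? yes] → satisfied.
rule 5 — Tier V Employee: [the engagement is for an indefinite term? no] OR [the worker is integrated into the employer's organisation? no] → not satisfied.
rule 11 — Standard Engagement: [the employer deducts tax at source? no] AND [the worker is paid a fixed periodic wage? no] → not satisfied.
rule 8 — Class-H Engagement: [Tier V Employee (rule 5)? no] OR [the worker is entitled to paid leave under the engagement? no] OR [Standard Engagement (rule 11)? no] → not satisfied.
rule 1 — Class-N Staff Member: [the worker may send a substitute? no] OR [the worker bears no financial risk in the engagement? yes] → satisfied.
rule 9 — Covered Contractor: [not a Critical Contractor (rule 3)? no] OR [Class-H Engagement (rule 8)? no] OR [not a Class-N Staff Member (rule 1)? no] → not satisfied.

No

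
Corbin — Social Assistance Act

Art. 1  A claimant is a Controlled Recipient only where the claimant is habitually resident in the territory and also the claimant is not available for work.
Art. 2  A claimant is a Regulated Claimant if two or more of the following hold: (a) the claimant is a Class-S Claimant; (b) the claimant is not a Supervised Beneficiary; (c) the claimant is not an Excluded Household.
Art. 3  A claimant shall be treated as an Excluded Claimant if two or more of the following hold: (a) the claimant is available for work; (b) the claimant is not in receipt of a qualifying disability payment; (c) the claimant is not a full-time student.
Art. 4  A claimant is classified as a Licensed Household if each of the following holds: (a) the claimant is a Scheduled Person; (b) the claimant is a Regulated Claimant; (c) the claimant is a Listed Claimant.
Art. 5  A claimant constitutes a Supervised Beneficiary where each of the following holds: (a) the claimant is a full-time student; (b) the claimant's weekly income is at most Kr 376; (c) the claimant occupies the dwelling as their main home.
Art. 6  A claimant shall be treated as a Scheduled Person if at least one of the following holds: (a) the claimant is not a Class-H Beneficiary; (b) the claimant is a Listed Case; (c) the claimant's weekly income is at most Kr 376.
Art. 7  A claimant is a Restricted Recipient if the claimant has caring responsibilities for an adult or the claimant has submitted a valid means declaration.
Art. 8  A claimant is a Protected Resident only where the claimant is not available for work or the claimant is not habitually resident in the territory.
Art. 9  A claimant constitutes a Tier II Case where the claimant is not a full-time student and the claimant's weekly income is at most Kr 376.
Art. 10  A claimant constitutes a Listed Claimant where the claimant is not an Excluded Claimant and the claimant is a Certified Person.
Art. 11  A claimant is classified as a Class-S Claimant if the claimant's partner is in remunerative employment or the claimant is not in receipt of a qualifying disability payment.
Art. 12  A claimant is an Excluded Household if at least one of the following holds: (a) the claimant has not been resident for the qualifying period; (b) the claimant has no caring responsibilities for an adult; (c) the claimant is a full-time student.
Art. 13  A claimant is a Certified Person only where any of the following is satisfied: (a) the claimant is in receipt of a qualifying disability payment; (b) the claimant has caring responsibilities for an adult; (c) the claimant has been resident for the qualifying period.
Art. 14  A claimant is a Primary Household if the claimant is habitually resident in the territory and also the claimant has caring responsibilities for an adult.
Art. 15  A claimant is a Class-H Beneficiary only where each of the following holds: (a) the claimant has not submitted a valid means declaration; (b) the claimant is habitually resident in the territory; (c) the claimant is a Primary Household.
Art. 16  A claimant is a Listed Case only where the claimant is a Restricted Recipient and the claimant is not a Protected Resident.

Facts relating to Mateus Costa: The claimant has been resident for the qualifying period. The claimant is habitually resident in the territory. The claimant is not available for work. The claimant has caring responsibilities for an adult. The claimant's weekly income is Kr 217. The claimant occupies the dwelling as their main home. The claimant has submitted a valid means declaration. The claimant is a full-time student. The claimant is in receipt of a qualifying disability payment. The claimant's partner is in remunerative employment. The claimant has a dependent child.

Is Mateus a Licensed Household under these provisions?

No

Under article 14: the claimant is habitually resident in the territory? yes; and the claimant has caring responsibilities for an adult? yes. So the claimant is a Primary Household.
Under article 15: the claimant has not submitted a valid means declaration? no; and the claimant is habitually resident in the territory? yes; and Primary Household (article 14)? yes. So the claimant is not a Class-H Beneficiary.
Under article 7: the claimant has caring responsibilities for an adult? yes; or the claimant has submitted a valid means declaration? yes. So the claimant is a Restricted Recipient.
Under article 8: the claimant is not available for work? yes; or the claimant is not habitually resident in the territory? no. So the claimant is a Protected Resident.
Under article 16: Restricted Recipient (article 7)? yes; and not a Protected Resident (article 8)? no. So the claimant is not a Listed Case.
Under article 6: not a Class-H Beneficiary (article 15)? yes; or Listed Case (article 16)? no; or claimant's weekly income: Kr 217 ≤ Kr 376? yes. So the claimant is a Scheduled Person.
Under article 11: the claimant's partner is in remunerative employment? yes; or the claimant is not in receipt of a qualifying disability payment? no. So the claimant is a Class-S Claimant.
Under article 5: the claimant is a full-time student? yes; and claimant's weekly income: Kr 217 ≤ Kr 376? yes; and the claimant occupies the dwelling as their main home? yes. So the claimant is a Supervised Beneficiary.
Under article 12: the claimant has not been resident for the qualifying period? no; or the claimant has no caring responsibilities for an adult? no; or the claimant is a full-time student? yes. So the claimant is an Excluded Household.
Under article 2: Class-S Claimant (article 11)? yes; not a Supervised Beneficiary (article 5)? no; not an Excluded Household (article 12)? no — 1 of 3 hold (need ≥2) → not satisfied.
Under article 3: the claimant is available for work? no; the claimant is not in receipt of a qualifying disability payment? no; the claimant is not a full-time student? no — 0 of 3 hold (need ≥2) → not satisfied.
Under article 13: the claimant is in receipt of a qualifying disability payment? yes; or the claimant has caring responsibilities for an adult? yes; or the claimant has been resident for the qualifying period? yes. So the claimant is a Certified Person.
Under article 10: not an Excluded Claimant (article 3)? yes; and Certified Person (article 13)? yes. So the claimant is a Listed Claimant.
Under article 4: Scheduled Person (article 6)? yes; and Regulated Claimant (article 2)? no; and Listed Claimant (article 10)? yes. So the claimant is not a Licensed Household.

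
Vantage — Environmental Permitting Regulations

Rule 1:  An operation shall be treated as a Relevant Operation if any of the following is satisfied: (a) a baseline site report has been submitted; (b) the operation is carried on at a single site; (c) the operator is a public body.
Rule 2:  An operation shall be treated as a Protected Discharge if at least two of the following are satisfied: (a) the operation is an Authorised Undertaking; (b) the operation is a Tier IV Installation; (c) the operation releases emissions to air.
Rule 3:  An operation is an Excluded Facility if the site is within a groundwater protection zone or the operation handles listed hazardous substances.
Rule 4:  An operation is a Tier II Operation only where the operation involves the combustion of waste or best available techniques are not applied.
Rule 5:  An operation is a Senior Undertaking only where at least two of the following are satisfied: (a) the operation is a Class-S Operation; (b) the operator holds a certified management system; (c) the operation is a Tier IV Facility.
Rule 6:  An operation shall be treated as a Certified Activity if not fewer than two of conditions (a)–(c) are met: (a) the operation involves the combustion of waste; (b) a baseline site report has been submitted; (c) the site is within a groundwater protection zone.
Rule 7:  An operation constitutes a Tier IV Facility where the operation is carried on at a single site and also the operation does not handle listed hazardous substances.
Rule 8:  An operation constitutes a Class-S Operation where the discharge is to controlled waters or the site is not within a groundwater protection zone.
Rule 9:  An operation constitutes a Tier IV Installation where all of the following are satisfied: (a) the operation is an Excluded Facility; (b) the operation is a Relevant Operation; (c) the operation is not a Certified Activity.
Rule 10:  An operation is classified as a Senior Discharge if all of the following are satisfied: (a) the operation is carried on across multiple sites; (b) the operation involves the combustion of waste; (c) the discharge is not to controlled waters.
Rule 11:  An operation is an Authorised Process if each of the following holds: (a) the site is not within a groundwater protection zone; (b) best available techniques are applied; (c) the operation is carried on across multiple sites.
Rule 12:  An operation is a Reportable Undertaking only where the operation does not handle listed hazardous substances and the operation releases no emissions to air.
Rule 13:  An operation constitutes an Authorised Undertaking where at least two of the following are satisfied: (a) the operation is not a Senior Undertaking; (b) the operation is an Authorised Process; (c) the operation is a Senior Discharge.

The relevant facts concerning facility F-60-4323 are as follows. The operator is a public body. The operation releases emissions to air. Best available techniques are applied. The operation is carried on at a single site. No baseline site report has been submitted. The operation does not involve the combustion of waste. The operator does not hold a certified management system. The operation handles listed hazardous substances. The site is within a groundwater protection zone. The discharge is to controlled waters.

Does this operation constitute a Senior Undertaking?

Under rule 8: the discharge is to controlled waters? yes; or the site is not within a groundwater protection zone? no. So the operation is a Class-S Operation.
Under rule 7: the operation is carried on at a single site? yes; and the operation does not handle listed hazardous substances? no. So the operation is not a Tier IV Facility.
Under rule 5: Class-S Operation (rule 8)? yes; the operator holds a certified management system? no; Tier IV Facility (rule 7)? no — 1 of 3 hold (need ≥2) → not satisfied.

No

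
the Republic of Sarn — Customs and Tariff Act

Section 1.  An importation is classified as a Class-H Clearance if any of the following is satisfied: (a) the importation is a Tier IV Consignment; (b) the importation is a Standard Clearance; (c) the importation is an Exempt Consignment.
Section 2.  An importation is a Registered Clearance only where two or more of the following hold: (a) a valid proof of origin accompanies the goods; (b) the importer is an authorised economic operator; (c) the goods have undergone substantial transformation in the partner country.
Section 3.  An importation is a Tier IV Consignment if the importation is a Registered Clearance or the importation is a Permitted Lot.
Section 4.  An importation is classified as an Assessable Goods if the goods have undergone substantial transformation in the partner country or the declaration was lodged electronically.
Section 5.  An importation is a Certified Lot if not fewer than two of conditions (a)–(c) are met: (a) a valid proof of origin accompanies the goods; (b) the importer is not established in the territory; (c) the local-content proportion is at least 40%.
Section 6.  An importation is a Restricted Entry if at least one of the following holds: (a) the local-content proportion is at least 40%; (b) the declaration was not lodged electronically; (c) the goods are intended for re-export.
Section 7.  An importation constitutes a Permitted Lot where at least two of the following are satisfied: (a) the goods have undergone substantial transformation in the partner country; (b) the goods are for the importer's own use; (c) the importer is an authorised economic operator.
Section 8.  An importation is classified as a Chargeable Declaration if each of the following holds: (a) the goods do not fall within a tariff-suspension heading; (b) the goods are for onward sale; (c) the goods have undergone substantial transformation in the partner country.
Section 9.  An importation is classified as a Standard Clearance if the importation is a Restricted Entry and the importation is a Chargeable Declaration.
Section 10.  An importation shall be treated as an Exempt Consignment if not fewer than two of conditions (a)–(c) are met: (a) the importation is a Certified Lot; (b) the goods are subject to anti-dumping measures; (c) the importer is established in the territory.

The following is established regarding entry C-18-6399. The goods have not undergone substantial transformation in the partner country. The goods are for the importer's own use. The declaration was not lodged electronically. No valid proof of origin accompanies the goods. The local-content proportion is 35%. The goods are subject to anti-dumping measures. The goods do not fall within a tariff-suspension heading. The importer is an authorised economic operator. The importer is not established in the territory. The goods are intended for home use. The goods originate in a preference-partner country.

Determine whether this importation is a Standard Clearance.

section 6 — Restricted Entry: [local-content proportion: 35% ≥ 40%? no] OR [the declaration was not lodged electronically? yes] OR [the goods are intended for re-export? no] → satisfied.
section 8 — Chargeable Declaration: [the goods do not fall within a tariff-suspension heading? yes] AND [the goods are for onward sale? no] AND [the goods have undergone substantial transformation in the partner country? no] → not satisfied.
section 9 — Standard Clearance: [Restricted Entry (section 6)? yes] AND [Chargeable Declaration (section 8)? no] → not satisfied.

No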